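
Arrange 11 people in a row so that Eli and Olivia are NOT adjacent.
Total - adjacent = 11! - (11-1)!×2 = 39916800 - 7257600 = 32659200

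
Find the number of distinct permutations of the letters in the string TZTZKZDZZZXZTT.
14! / (4! × 7! × 1! × 1! × 1!) = 720720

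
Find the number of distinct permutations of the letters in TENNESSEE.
9! / (1! × 4! × 2! × 2!) = 3780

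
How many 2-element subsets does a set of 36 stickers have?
C(36,2) = 36!/(2!×34!) = 630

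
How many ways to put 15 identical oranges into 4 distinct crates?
C(15+4-1, 4-1) = C(18, 3) = 816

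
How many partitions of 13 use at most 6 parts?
By conjugation, equals partitions of 13 into parts ≤ 6. Let r_j(i) = number of partitions of i into parts ≤ j, for i = 0..13. r_1(i) = 1 for all i; r_j(i) = r_{j-1}(i) + r_j(i-j). Rows j = 2..6: ≤2: 1 1 2 2 3 3 4 4 5 5 6 6 7 7; ≤3: 1 1 2 3 4 5 7 8 10 12 14 16 19 21; ≤4: 1 1 2 3 5 6 9 11 15 18 23 27 34 39; ≤5: 1 1 2 3 5 7 10 13 18 23 30 37 47 57; ≤6: 1 1 2 3 5 7 11 14 20 26 35 44 58 71. r_6(13) = 71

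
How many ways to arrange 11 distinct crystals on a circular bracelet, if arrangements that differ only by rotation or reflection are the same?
(11-1)!/2 = 3628800/2 = 1814400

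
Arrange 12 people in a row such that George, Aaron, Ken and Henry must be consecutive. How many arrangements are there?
Treat the 4 as one block: (12-4+1)! × 4! = 362880 × 24 = 8709120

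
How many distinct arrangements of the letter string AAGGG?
5! / (3! × 2!) = 10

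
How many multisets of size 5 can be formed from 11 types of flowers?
C(5+11-1, 11-1) = C(15, 10) = 3003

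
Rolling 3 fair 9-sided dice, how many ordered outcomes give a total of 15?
Coefficient of x^15 in (x + x² + ... + x^9)^3. By inclusion-exclusion on dice exceeding 9: Σ_j (-1)^j C(3,j)·C(15-1-9j, 2) = C(3,0)·C(14,2) - C(3,1)·C(5,2) = 1·91 - 3·10 = 61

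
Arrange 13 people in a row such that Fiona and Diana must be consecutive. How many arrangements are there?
Treat the 2 as one block: (13-2+1)! × 2! = 479001600 × 2 = 958003200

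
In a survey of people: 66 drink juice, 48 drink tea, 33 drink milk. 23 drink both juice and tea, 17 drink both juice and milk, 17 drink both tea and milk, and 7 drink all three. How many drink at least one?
|A∪B∪C| = 66+48+33-23-17-17+7 = 97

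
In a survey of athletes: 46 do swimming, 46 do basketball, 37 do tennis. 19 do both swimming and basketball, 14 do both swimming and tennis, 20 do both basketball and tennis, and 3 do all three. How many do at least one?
|A∪B∪C| = 46+46+37-19-14-20+3 = 79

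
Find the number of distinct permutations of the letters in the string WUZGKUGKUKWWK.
13! / (3! × 3! × 2! × 1! × 4!) = 3603600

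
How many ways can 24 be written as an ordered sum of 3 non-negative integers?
C(24+3-1, 3-1) = C(26, 2) = 325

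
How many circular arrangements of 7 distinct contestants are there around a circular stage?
Circular: fix one position, arrange the rest. (7-1)! = 720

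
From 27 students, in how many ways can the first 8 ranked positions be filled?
P(27,8) = 27!/(27-8)! = 89513424000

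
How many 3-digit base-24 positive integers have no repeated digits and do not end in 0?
Last digit: 23 nonzero choices. First digit: 22 (nonzero, ≠last). Middle 1: P(22,1) = 22. Total = 11132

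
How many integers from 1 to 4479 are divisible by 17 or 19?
⌊4479/17⌋ + ⌊4479/19⌋ - ⌊4479/323⌋ = 263 + 235 - 13 = 485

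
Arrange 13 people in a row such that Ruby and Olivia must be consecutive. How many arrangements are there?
Treat the 2 as one block: (13-2+1)! × 2! = 479001600 × 2 = 958003200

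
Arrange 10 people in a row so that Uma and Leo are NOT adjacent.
Total - adjacent = 10! - (10-1)!×2 = 3628800 - 725760 = 2903040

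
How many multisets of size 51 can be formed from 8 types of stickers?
C(51+8-1, 8-1) = C(58, 7) = 300674088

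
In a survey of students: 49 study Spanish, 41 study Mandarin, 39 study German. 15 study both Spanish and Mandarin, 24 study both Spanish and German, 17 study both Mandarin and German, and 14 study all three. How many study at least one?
|A∪B∪C| = 49+41+39-15-24-17+14 = 87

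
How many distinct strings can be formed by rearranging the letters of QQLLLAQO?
8! / (1! × 1! × 3! × 3!) = 1120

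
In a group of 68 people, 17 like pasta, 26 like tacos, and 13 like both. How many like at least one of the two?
|A∪B| = |A| + |B| - |A∩B| = 17 + 26 - 13 = 30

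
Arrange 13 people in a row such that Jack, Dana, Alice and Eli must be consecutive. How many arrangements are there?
Treat the 4 as one block: (13-4+1)! × 4! = 3628800 × 24 = 87091200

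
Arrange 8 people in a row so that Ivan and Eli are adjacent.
Treat as block: (8-1)! × 2! = 5040 × 2 = 10080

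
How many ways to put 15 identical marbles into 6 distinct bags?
C(15+6-1, 6-1) = C(20, 5) = 15504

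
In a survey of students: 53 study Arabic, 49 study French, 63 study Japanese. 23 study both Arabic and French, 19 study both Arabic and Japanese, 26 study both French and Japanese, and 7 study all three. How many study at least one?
|A∪B∪C| = 53+49+63-23-19-26+7 = 104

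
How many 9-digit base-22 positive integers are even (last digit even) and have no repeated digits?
Last∈{0,2,4,6,8,10,12,14,16,18,20}. Last=0: 8204716800. Last nonzero: 10×20×P(20,7) = 78140160000. Total = 86344876800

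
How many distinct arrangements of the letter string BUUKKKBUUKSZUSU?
15! / (2! × 6! × 1! × 2! × 4!) = 18918900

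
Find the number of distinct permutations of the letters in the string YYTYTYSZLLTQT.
13! / (1! × 4! × 1! × 4! × 1! × 2!) = 5405400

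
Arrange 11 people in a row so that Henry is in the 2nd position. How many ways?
Fix one position: (11-1)! = 3628800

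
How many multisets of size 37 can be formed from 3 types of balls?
C(37+3-1, 3-1) = C(39, 2) = 741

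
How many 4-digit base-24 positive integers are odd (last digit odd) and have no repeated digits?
Last∈{1,3,5,7,9,11,13,15,17,19,21,23}. Last=0: 0. Last nonzero: 12×22×P(22,2) = 121968. Total = 121968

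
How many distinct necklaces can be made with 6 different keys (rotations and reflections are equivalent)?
(6-1)!/2 = 120/2 = 60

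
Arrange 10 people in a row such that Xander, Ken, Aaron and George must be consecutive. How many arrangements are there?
Treat the 4 as one block: (10-4+1)! × 4! = 5040 × 24 = 120960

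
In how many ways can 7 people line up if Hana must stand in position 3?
Fix one position: (7-1)! = 720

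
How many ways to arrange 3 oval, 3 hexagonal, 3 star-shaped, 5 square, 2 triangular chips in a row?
16! / (3! × 3! × 3! × 5! × 2!) = 403603200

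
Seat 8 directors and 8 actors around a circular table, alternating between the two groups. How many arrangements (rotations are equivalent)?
Fix one of the directors: (8-1)! ways for the remaining directors, × 8! ways for the actors = 5040 × 40320 = 203212800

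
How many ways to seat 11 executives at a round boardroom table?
Circular: fix one position, arrange the rest. (11-1)! = 3628800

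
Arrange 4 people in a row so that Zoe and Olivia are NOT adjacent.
Total - adjacent = 4! - (4-1)!×2 = 24 - 12 = 12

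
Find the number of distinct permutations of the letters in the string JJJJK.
5! / (1! × 4!) = 5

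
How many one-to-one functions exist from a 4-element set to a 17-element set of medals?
P(17,4) = 17!/(17-4)! = 57120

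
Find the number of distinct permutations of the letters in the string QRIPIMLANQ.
10! / (1! × 1! × 2! × 2! × 1! × 1! × 1! × 1!) = 907200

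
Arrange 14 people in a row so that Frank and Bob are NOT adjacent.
Total - adjacent = 14! - (14-1)!×2 = 87178291200 - 12454041600 = 74724249600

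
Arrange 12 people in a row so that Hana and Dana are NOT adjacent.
Total - adjacent = 12! - (12-1)!×2 = 479001600 - 79833600 = 399168000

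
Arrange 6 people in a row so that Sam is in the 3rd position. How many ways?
Fix one position: (6-1)! = 120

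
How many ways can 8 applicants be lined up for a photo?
8! = 40320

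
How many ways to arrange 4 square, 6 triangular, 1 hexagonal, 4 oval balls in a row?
15! / (4! × 6! × 1! × 4!) = 3153150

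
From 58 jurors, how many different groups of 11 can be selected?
C(58,11) = 58!/(11!×47!) = 227692286640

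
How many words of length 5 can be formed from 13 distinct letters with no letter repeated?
P(13,5) = 13!/(13-5)! = 154440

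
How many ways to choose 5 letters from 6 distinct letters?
C(6,5) = 6!/(5!×1!) = 6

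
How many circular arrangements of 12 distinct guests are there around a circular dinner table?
Circular: fix one position, arrange the rest. (12-1)! = 39916800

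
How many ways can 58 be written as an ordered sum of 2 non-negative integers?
C(58+2-1, 2-1) = C(59, 1) = 59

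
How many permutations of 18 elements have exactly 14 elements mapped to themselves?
Choose the 14 fixed points C(18,14) = 3060, derange the rest: !4 = Σ_{j=0}^{4} (-1)^j·4!/j! = 24 - 24 + 12 - 4 + 1 = 9. Product = 3060 × 9 = 27540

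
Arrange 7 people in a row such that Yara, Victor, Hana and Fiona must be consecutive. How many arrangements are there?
Treat the 4 as one block: (7-4+1)! × 4! = 24 × 24 = 576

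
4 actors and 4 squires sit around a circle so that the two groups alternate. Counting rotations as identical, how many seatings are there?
Fix one of the actors: (4-1)! ways for the remaining actors, × 4! ways for the squires = 6 × 24 = 144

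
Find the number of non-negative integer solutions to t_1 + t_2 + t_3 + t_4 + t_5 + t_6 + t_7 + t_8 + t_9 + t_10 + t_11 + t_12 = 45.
C(45+12-1, 12-1) = C(56, 11) = 148902215280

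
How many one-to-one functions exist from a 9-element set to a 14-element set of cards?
P(14,9) = 14!/(14-9)! = 726485760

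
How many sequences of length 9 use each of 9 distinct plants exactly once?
9! = 362880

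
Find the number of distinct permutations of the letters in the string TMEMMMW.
7! / (1! × 4! × 1! × 1!) = 210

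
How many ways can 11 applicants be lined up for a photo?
11! = 39916800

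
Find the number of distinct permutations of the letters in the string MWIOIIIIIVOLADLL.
16! / (3! × 1! × 2! × 6! × 1! × 1! × 1! × 1!) = 2421619200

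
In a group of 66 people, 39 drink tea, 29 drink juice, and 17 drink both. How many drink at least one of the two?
|A∪B| = |A| + |B| - |A∩B| = 39 + 29 - 17 = 51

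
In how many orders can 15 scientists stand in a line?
15! = 1307674368000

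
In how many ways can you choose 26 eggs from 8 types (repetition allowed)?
C(26+8-1, 8-1) = C(33, 7) = 4272048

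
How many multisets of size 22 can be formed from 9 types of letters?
C(22+9-1, 9-1) = C(30, 8) = 5852925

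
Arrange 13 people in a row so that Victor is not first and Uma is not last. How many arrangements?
By inclusion-exclusion: 13! - 2×(13-1)! + (13-2)! = 6227020800 - 958003200 + 39916800 = 5308934400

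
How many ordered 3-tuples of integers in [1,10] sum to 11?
Coefficient of x^11 in (x + x² + ... + x^10)^3. By inclusion-exclusion on dice exceeding 10: Σ_j (-1)^j C(3,j)·C(11-1-10j, 2) = C(3,0)·C(10,2) = 1·45 = 45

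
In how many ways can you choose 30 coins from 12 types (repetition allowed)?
C(30+12-1, 12-1) = C(41, 11) = 3159461968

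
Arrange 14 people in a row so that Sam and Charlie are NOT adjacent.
Total - adjacent = 14! - (14-1)!×2 = 87178291200 - 12454041600 = 74724249600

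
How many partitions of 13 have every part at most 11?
Let r_j(i) = number of partitions of i into parts ≤ j, for i = 0..13. r_1(i) = 1 for all i; r_j(i) = r_{j-1}(i) + r_j(i-j). Rows j = 2..11: ≤2: 1 1 2 2 3 3 4 4 5 5 6 6 7 7; ≤3: 1 1 2 3 4 5 7 8 10 12 14 16 19 21; ≤4: 1 1 2 3 5 6 9 11 15 18 23 27 34 39; ≤5: 1 1 2 3 5 7 10 13 18 23 30 37 47 57; ≤6: 1 1 2 3 5 7 11 14 20 26 35 44 58 71; ≤7: 1 1 2 3 5 7 11 15 21 28 38 49 65 82; ≤8: 1 1 2 3 5 7 11 15 22 29 40 52 70 89; ≤9: 1 1 2 3 5 7 11 15 22 30 41 54 73 94; ≤10: 1 1 2 3 5 7 11 15 22 30 42 55 75 97; ≤11: 1 1 2 3 5 7 11 15 22 30 42 56 76 99. r_11(13) = 99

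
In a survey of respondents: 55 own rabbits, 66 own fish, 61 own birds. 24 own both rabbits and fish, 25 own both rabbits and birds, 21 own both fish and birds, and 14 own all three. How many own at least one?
|A∪B∪C| = 55+66+61-24-25-21+14 = 126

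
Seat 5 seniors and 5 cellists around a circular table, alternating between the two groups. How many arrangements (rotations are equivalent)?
Fix one of the seniors: (5-1)! ways for the remaining seniors, × 5! ways for the cellists = 24 × 120 = 2880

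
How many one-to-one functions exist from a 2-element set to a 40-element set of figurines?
P(40,2) = 40!/(40-2)! = 1560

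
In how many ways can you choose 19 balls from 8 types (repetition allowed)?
C(19+8-1, 8-1) = C(26, 7) = 657800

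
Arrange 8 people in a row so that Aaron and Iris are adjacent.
Treat as block: (8-1)! × 2! = 5040 × 2 = 10080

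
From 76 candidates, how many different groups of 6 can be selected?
C(76,6) = 76!/(6!×70!) = 218618940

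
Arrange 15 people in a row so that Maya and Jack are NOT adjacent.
Total - adjacent = 15! - (15-1)!×2 = 1307674368000 - 174356582400 = 1133317785600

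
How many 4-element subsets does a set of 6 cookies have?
C(6,4) = 6!/(4!×2!) = 15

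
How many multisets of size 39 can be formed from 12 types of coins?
C(39+12-1, 12-1) = C(50, 11) = 37353738800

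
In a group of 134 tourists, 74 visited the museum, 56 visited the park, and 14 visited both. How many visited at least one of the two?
|A∪B| = |A| + |B| - |A∩B| = 74 + 56 - 14 = 116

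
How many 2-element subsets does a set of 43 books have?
C(43,2) = 43!/(2!×41!) = 903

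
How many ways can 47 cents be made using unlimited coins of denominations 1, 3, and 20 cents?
Coefficient of x^47 in 1/(1-x^1) · 1/(1-x^3) · 1/(1-x^20). Case on j = number of 20-cent coins (j = 0..2); remainder r = 47 - 20j is made from {1,3} in ⌊r/3⌋+1 ways. r = 47, 27, 7 → 16 + 10 + 3 = 29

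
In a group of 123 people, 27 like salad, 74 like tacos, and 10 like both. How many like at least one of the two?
|A∪B| = |A| + |B| - |A∩B| = 27 + 74 - 10 = 91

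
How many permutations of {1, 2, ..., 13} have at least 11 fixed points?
Exactly j fixed points: C(13,j)·!(13-j); sum over j ≥ 11 (derangement numbers via !m = (m-1)·(!(m-1) + !(m-2)): !0..!2 = 1, 0, 1). Σ_{j=11}^{13} C(13,j)·!(13-j) = C(13,11)·!2 + C(13,12)·!1 + C(13,13)·!0 = 78·1 + 13·0 + 1·1 = 79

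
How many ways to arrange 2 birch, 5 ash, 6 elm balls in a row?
13! / (2! × 5! × 6!) = 36036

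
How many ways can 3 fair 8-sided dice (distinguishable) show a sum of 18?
Coefficient of x^18 in (x + x² + ... + x^8)^3. By inclusion-exclusion on dice exceeding 8: Σ_j (-1)^j C(3,j)·C(18-1-8j, 2) = C(3,0)·C(17,2) - C(3,1)·C(9,2) = 1·136 - 3·36 = 28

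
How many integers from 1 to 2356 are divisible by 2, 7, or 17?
⌊2356/2⌋+⌊2356/7⌋+⌊2356/17⌋ - ⌊2356/14⌋-⌊2356/34⌋-⌊2356/119⌋ + ⌊2356/238⌋ = 1178+336+138 - 168-69-19 + 9 = 1405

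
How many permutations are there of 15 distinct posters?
15! = 1307674368000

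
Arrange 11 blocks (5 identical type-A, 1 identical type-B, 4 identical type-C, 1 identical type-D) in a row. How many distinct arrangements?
11! / (5! × 1! × 4! × 1!) = 13860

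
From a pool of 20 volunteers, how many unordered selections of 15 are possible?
C(20,15) = 20!/(15!×5!) = 15504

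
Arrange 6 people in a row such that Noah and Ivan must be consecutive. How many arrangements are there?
Treat the 2 as one block: (6-2+1)! × 2! = 120 × 2 = 240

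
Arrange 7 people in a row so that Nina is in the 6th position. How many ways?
Fix one position: (7-1)! = 720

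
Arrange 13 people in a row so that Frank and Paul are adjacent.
Treat as block: (13-1)! × 2! = 479001600 × 2 = 958003200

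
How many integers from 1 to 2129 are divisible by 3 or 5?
⌊2129/3⌋ + ⌊2129/5⌋ - ⌊2129/15⌋ = 709 + 425 - 141 = 993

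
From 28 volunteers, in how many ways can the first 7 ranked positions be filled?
P(28,7) = 28!/(28-7)! = 5967561600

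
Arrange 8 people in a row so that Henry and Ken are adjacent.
Treat as block: (8-1)! × 2! = 5040 × 2 = 10080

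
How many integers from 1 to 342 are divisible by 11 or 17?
⌊342/11⌋ + ⌊342/17⌋ - ⌊342/187⌋ = 31 + 20 - 1 = 50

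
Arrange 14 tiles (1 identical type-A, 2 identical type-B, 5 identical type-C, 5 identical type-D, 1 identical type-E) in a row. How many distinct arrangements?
14! / (1! × 2! × 5! × 5! × 1!) = 3027024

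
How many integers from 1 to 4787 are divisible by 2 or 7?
⌊4787/2⌋ + ⌊4787/7⌋ - ⌊4787/14⌋ = 2393 + 683 - 341 = 2735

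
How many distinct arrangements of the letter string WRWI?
4! / (2! × 1! × 1!) = 12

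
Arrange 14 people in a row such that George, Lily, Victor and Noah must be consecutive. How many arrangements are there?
Treat the 4 as one block: (14-4+1)! × 4! = 39916800 × 24 = 958003200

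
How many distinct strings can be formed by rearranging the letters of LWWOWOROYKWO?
12! / (4! × 1! × 1! × 1! × 4! × 1!) = 831600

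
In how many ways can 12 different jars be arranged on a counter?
12! = 479001600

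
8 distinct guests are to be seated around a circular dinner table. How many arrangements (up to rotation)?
Circular: fix one position, arrange the rest. (8-1)! = 5040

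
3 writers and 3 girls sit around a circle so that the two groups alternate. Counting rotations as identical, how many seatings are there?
Fix one of the writers: (3-1)! ways for the remaining writers, × 3! ways for the girls = 2 × 6 = 12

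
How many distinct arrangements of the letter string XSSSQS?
6! / (4! × 1! × 1!) = 30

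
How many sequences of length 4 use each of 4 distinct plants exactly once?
4! = 24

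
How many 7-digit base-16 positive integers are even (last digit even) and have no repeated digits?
Last∈{0,2,4,6,8,10,12,14}. Last=0: 3603600. Last nonzero: 7×14×P(14,5) = 23543520. Total = 27147120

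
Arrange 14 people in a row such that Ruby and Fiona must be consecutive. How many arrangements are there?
Treat the 2 as one block: (14-2+1)! × 2! = 6227020800 × 2 = 12454041600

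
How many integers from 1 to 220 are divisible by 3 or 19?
⌊220/3⌋ + ⌊220/19⌋ - ⌊220/57⌋ = 73 + 11 - 3 = 81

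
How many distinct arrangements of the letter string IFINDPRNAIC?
11! / (1! × 3! × 1! × 1! × 1! × 2! × 1! × 1!) = 3326400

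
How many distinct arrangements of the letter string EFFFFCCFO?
9! / (1! × 2! × 1! × 5!) = 1512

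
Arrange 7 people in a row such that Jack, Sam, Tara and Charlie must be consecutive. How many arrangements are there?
Treat the 4 as one block: (7-4+1)! × 4! = 24 × 24 = 576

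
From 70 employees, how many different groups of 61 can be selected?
C(70,61) = 70!/(61!×9!) = 65033528560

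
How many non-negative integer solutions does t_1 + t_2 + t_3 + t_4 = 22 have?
C(22+4-1, 4-1) = C(25, 3) = 2300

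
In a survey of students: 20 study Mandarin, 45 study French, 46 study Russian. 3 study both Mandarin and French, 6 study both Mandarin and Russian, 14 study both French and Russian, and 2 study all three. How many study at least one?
|A∪B∪C| = 20+45+46-3-6-14+2 = 90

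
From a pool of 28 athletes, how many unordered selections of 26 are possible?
C(28,26) = 28!/(26!×2!) = 378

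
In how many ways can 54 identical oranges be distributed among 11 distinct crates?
C(54+11-1, 11-1) = C(64, 10) = 151473214816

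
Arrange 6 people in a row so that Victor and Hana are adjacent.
Treat as block: (6-1)! × 2! = 120 × 2 = 240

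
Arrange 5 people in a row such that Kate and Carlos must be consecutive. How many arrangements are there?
Treat the 2 as one block: (5-2+1)! × 2! = 24 × 2 = 48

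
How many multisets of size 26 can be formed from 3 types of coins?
C(26+3-1, 3-1) = C(28, 2) = 378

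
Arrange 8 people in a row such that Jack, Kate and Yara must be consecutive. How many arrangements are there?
Treat the 3 as one block: (8-3+1)! × 3! = 720 × 6 = 4320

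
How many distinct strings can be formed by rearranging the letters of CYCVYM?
6! / (1! × 2! × 1! × 2!) = 180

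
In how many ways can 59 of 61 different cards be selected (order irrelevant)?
C(61,59) = 61!/(59!×2!) = 1830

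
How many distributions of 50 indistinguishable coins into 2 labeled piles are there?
C(50+2-1, 2-1) = C(51, 1) = 51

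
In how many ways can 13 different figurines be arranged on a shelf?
13! = 6227020800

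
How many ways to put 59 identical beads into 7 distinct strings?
C(59+7-1, 7-1) = C(65, 6) = 82598880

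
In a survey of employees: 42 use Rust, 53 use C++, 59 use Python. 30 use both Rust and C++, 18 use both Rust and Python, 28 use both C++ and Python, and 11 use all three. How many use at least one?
|A∪B∪C| = 42+53+59-30-18-28+11 = 89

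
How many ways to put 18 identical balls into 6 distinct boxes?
C(18+6-1, 6-1) = C(23, 5) = 33649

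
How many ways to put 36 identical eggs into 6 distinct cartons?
C(36+6-1, 6-1) = C(41, 5) = 749398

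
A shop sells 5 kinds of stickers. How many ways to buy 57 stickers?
C(57+5-1, 5-1) = C(61, 4) = 521855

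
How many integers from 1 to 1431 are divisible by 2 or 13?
⌊1431/2⌋ + ⌊1431/13⌋ - ⌊1431/26⌋ = 715 + 110 - 55 = 770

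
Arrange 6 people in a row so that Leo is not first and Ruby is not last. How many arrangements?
By inclusion-exclusion: 6! - 2×(6-1)! + (6-2)! = 720 - 240 + 24 = 504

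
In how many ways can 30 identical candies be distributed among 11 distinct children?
C(30+11-1, 11-1) = C(40, 10) = 847660528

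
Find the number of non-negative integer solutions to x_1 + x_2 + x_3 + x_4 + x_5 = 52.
C(52+5-1, 5-1) = C(56, 4) = 367290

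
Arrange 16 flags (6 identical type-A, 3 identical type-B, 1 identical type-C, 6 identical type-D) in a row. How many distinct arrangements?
16! / (6! × 3! × 1! × 6!) = 6726720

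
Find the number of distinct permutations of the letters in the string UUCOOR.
6! / (1! × 1! × 2! × 2!) = 180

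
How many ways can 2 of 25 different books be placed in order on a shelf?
P(25,2) = 25!/(25-2)! = 600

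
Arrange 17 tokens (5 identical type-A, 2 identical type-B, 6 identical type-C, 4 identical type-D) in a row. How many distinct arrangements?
17! / (5! × 2! × 6! × 4!) = 85765680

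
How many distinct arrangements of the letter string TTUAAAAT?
8! / (4! × 3! × 1!) = 280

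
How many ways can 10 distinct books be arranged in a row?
10! = 3628800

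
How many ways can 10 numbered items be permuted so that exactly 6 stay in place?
Choose the 6 fixed points C(10,6) = 210, derange the rest: !4 = Σ_{j=0}^{4} (-1)^j·4!/j! = 24 - 24 + 12 - 4 + 1 = 9. Product = 210 × 9 = 1890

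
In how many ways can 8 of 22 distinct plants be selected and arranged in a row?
P(22,8) = 22!/(22-8)! = 12893126400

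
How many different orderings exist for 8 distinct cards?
8! = 40320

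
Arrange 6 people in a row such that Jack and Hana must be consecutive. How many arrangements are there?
Treat the 2 as one block: (6-2+1)! × 2! = 120 × 2 = 240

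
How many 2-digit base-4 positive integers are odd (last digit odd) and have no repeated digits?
Last∈{1,3}. Last=0: 0. Last nonzero: 2×2×P(2,0) = 4. Total = 4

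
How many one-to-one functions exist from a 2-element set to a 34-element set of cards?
P(34,2) = 34!/(34-2)! = 1122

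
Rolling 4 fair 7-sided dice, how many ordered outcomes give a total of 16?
Coefficient of x^16 in (x + x² + ... + x^7)^4. By inclusion-exclusion on dice exceeding 7: Σ_j (-1)^j C(4,j)·C(16-1-7j, 3) = C(4,0)·C(15,3) - C(4,1)·C(8,3) = 1·455 - 4·56 = 231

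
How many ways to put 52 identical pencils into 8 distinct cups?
C(52+8-1, 8-1) = C(59, 7) = 341149446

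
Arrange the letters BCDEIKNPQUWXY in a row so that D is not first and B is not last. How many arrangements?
By inclusion-exclusion: 13! - 2×(13-1)! + (13-2)! = 6227020800 - 958003200 + 39916800 = 5308934400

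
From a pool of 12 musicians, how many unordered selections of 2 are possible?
C(12,2) = 12!/(2!×10!) = 66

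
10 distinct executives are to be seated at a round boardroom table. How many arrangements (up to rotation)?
Circular: fix one position, arrange the rest. (10-1)! = 362880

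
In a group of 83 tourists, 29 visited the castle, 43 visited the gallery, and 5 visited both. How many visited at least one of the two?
|A∪B| = |A| + |B| - |A∩B| = 29 + 43 - 5 = 67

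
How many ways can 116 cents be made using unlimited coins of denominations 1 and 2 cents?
Coefficient of x^116 in 1/(1-x^1) · 1/(1-x^2). Use j coins of 2 for j = 0..⌊116/2⌋ = 58, the rest in 1s: 58 + 1 = 59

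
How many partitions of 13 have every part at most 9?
Let r_j(i) = number of partitions of i into parts ≤ j, for i = 0..13. r_1(i) = 1 for all i; r_j(i) = r_{j-1}(i) + r_j(i-j). Rows j = 2..9: ≤2: 1 1 2 2 3 3 4 4 5 5 6 6 7 7; ≤3: 1 1 2 3 4 5 7 8 10 12 14 16 19 21; ≤4: 1 1 2 3 5 6 9 11 15 18 23 27 34 39; ≤5: 1 1 2 3 5 7 10 13 18 23 30 37 47 57; ≤6: 1 1 2 3 5 7 11 14 20 26 35 44 58 71; ≤7: 1 1 2 3 5 7 11 15 21 28 38 49 65 82; ≤8: 1 1 2 3 5 7 11 15 22 29 40 52 70 89; ≤9: 1 1 2 3 5 7 11 15 22 30 41 54 73 94. r_9(13) = 94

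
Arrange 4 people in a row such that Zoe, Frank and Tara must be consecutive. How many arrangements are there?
Treat the 3 as one block: (4-3+1)! × 3! = 2 × 6 = 12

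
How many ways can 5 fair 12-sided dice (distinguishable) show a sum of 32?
Coefficient of x^32 in (x + x² + ... + x^12)^5. By inclusion-exclusion on dice exceeding 12: Σ_j (-1)^j C(5,j)·C(32-1-12j, 4) = C(5,0)·C(31,4) - C(5,1)·C(19,4) + C(5,2)·C(7,4) = 1·31465 - 5·3876 + 10·35 = 12435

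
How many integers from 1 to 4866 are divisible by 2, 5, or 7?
⌊4866/2⌋+⌊4866/5⌋+⌊4866/7⌋ - ⌊4866/10⌋-⌊4866/14⌋-⌊4866/35⌋ + ⌊4866/70⌋ = 2433+973+695 - 486-347-139 + 69 = 3198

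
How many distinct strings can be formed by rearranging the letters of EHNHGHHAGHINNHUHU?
17! / (3! × 1! × 2! × 1! × 7! × 2! × 1!) = 2940537600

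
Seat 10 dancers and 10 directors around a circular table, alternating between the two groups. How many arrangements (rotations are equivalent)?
Fix one of the dancers: (10-1)! ways for the remaining dancers, × 10! ways for the directors = 362880 × 3628800 = 1316818944000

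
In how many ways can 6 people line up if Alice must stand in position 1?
Fix one position: (6-1)! = 120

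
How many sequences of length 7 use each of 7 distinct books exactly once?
7! = 5040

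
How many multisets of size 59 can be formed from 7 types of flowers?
C(59+7-1, 7-1) = C(65, 6) = 82598880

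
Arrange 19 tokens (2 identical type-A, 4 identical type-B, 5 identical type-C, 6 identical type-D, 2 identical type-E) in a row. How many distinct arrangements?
19! / (2! × 4! × 5! × 6! × 2!) = 14665931280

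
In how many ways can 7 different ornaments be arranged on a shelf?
7! = 5040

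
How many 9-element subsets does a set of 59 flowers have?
C(59,9) = 59!/(9!×50!) = 12565671261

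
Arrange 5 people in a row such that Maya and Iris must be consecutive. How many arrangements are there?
Treat the 2 as one block: (5-2+1)! × 2! = 24 × 2 = 48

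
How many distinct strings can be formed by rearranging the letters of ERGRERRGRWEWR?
13! / (6! × 2! × 2! × 3!) = 360360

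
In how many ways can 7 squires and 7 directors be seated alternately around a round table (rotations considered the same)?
Fix one of the squires: (7-1)! ways for the remaining squires, × 7! ways for the directors = 720 × 5040 = 3628800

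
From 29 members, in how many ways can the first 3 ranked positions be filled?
P(29,3) = 29!/(29-3)! = 21924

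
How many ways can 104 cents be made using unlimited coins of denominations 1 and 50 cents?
Coefficient of x^104 in 1/(1-x^1) · 1/(1-x^50). Use j coins of 50 for j = 0..⌊104/50⌋ = 2, the rest in 1s: 2 + 1 = 3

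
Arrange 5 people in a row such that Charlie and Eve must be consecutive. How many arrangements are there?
Treat the 2 as one block: (5-2+1)! × 2! = 24 × 2 = 48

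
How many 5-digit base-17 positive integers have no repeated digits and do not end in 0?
Last digit: 16 nonzero choices. First digit: 15 (nonzero, ≠last). Middle 3: P(15,3) = 2730. Total = 655200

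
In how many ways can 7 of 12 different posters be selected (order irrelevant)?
C(12,7) = 12!/(7!×5!) = 792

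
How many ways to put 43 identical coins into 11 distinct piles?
C(43+11-1, 11-1) = C(53, 10) = 19499099620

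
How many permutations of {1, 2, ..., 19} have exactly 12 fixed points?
Choose the 12 fixed points C(19,12) = 50388, derange the rest: !7 = Σ_{j=0}^{7} (-1)^j·7!/j! = 5040 - 5040 + 2520 - 840 + 210 - 42 + 7 - 1 = 1854. Product = 50388 × 1854 = 93419352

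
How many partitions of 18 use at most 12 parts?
By conjugation, equals partitions of 18 into parts ≤ 12. Let r_j(i) = number of partitions of i into parts ≤ j, for i = 0..18. r_1(i) = 1 for all i; r_j(i) = r_{j-1}(i) + r_j(i-j). Rows j = 2..12: ≤2: 1 1 2 2 3 3 4 4 5 5 6 6 7 7 8 8 9 9 10; ≤3: 1 1 2 3 4 5 7 8 10 12 14 16 19 21 24 27 30 33 37; ≤4: 1 1 2 3 5 6 9 11 15 18 23 27 34 39 47 54 64 72 84; ≤5: 1 1 2 3 5 7 10 13 18 23 30 37 47 57 70 84 101 119 141; ≤6: 1 1 2 3 5 7 11 14 20 26 35 44 58 71 90 110 136 163 199; ≤7: 1 1 2 3 5 7 11 15 21 28 38 49 65 82 105 131 164 201 248; ≤8: 1 1 2 3 5 7 11 15 22 29 40 52 70 89 116 146 186 230 288; ≤9: 1 1 2 3 5 7 11 15 22 30 41 54 73 94 123 157 201 252 318; ≤10: 1 1 2 3 5 7 11 15 22 30 42 55 75 97 128 164 212 267 340; ≤11: 1 1 2 3 5 7 11 15 22 30 42 56 76 99 131 169 219 278 355; ≤12: 1 1 2 3 5 7 11 15 22 30 42 56 77 100 133 172 224 285 366. r_12(18) = 366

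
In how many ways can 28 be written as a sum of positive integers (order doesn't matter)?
Pentagonal recurrence p(n) = p(n-1) + p(n-2) - p(n-5) - p(n-7) + p(n-12) + p(n-15) - ... gives p(0..27) = 1, 1, 2, 3, 5, 7, 11, 15, 22, 30, 42, 56, 77, 101, 135, 176, 231, 297, 385, 490, 627, 792, 1002, 1255, 1575, 1958, 2436, 3010. p(28) = p(27) + p(26) - p(23) - p(21) + p(16) + p(13) - p(6) - p(2) = 3010 + 2436 - 1255 - 792 + 231 + 101 - 11 - 2 = 3718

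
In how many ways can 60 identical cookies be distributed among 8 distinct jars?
C(60+8-1, 8-1) = C(67, 7) = 869648208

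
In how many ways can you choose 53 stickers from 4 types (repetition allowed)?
C(53+4-1, 4-1) = C(56, 3) = 27720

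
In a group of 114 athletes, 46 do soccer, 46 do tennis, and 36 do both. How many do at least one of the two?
|A∪B| = |A| + |B| - |A∩B| = 46 + 46 - 36 = 56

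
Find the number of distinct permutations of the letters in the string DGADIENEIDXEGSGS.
16! / (1! × 1! × 3! × 3! × 1! × 2! × 2! × 3!) = 24216192000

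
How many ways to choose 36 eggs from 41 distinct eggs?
C(41,36) = 41!/(36!×5!) = 749398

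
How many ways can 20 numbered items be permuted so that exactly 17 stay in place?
Choose the 17 fixed points C(20,17) = 1140, derange the rest: !3 = Σ_{j=0}^{3} (-1)^j·3!/j! = 6 - 6 + 3 - 1 = 2. Product = 1140 × 2 = 2280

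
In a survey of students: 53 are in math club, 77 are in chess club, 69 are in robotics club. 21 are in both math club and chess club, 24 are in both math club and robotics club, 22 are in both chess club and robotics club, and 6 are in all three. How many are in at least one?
|A∪B∪C| = 53+77+69-21-24-22+6 = 138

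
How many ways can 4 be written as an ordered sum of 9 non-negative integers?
C(4+9-1, 9-1) = C(12, 8) = 495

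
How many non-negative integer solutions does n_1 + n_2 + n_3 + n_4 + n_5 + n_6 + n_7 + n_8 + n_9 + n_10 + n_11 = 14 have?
C(14+11-1, 11-1) = C(24, 10) = 1961256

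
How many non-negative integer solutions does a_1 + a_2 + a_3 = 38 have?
C(38+3-1, 3-1) = C(40, 2) = 780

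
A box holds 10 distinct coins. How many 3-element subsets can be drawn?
C(10,3) = 10!/(3!×7!) = 120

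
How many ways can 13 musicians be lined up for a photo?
13! = 6227020800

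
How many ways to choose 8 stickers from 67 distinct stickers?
C(67,8) = 67!/(8!×59!) = 6522361560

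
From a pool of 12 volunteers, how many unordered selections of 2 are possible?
C(12,2) = 12!/(2!×10!) = 66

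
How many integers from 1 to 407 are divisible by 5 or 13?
⌊407/5⌋ + ⌊407/13⌋ - ⌊407/65⌋ = 81 + 31 - 6 = 106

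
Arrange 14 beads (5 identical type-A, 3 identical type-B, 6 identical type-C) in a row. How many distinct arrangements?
14! / (5! × 3! × 6!) = 168168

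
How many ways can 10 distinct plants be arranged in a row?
10! = 3628800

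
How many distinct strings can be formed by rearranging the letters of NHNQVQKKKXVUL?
13! / (2! × 2! × 2! × 1! × 1! × 1! × 3! × 1!) = 129729600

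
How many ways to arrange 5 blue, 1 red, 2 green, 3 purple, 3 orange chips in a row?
14! / (5! × 1! × 2! × 3! × 3!) = 10090080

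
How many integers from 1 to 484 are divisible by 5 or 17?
⌊484/5⌋ + ⌊484/17⌋ - ⌊484/85⌋ = 96 + 28 - 5 = 119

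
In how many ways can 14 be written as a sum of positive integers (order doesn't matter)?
Pentagonal recurrence p(n) = p(n-1) + p(n-2) - p(n-5) - p(n-7) + p(n-12) + p(n-15) - ... gives p(0..13) = 1, 1, 2, 3, 5, 7, 11, 15, 22, 30, 42, 56, 77, 101. p(14) = p(13) + p(12) - p(9) - p(7) + p(2) = 101 + 77 - 30 - 15 + 2 = 135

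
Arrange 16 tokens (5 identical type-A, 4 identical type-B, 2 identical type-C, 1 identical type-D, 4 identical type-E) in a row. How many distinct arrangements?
16! / (5! × 4! × 2! × 1! × 4!) = 151351200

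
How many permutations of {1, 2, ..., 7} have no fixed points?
!7 = Σ_{j=0}^{7} (-1)^j·7!/j! = 5040 - 5040 + 2520 - 840 + 210 - 42 + 7 - 1 = 1854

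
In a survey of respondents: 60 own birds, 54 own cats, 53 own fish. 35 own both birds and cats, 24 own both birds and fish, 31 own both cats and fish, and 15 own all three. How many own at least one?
|A∪B∪C| = 60+54+53-35-24-31+15 = 92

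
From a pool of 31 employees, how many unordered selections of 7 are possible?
C(31,7) = 31!/(7!×24!) = 2629575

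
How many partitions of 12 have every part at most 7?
Let r_j(i) = number of partitions of i into parts ≤ j, for i = 0..12. r_1(i) = 1 for all i; r_j(i) = r_{j-1}(i) + r_j(i-j). Rows j = 2..7: ≤2: 1 1 2 2 3 3 4 4 5 5 6 6 7; ≤3: 1 1 2 3 4 5 7 8 10 12 14 16 19; ≤4: 1 1 2 3 5 6 9 11 15 18 23 27 34; ≤5: 1 1 2 3 5 7 10 13 18 23 30 37 47; ≤6: 1 1 2 3 5 7 11 14 20 26 35 44 58; ≤7: 1 1 2 3 5 7 11 15 21 28 38 49 65. r_7(12) = 65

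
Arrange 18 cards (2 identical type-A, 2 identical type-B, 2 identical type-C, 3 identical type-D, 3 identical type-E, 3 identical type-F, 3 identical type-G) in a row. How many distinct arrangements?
18! / (2! × 2! × 2! × 3! × 3! × 3! × 3!) = 617512896000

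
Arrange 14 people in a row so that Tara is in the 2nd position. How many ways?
Fix one position: (14-1)! = 6227020800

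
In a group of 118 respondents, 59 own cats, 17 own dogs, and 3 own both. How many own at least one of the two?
|A∪B| = |A| + |B| - |A∩B| = 59 + 17 - 3 = 73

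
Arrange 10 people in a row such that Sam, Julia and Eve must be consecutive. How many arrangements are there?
Treat the 3 as one block: (10-3+1)! × 3! = 40320 × 6 = 241920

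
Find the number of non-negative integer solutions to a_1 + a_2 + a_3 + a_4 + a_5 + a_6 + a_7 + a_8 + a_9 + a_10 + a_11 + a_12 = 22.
C(22+12-1, 12-1) = C(33, 11) = 193536720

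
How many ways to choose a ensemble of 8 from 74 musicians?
C(74,8) = 74!/(8!×66!) = 15071474661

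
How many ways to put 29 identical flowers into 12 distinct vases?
C(29+12-1, 12-1) = C(40, 11) = 2311801440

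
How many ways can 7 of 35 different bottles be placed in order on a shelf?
P(35,7) = 35!/(35-7)! = 33891580800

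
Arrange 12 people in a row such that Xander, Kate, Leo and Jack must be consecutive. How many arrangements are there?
Treat the 4 as one block: (12-4+1)! × 4! = 362880 × 24 = 8709120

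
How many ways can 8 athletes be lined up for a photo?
8! = 40320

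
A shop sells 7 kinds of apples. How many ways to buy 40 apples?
C(40+7-1, 7-1) = C(46, 6) = 9366819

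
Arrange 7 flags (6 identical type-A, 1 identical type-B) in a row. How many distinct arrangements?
7! / (6! × 1!) = 7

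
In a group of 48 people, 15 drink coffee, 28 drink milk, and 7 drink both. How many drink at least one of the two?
|A∪B| = |A| + |B| - |A∩B| = 15 + 28 - 7 = 36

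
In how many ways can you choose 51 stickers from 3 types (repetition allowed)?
C(51+3-1, 3-1) = C(53, 2) = 1378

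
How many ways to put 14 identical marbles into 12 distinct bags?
C(14+12-1, 12-1) = C(25, 11) = 4457400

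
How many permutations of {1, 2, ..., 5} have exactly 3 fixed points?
Choose the 3 fixed points C(5,3) = 10, derange the rest: !2 = Σ_{j=0}^{2} (-1)^j·2!/j! = 2 - 2 + 1 = 1. Product = 10 × 1 = 10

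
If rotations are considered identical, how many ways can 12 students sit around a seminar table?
Circular: fix one position, arrange the rest. (12-1)! = 39916800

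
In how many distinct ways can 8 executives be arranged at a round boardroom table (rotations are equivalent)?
Circular: fix one position, arrange the rest. (8-1)! = 5040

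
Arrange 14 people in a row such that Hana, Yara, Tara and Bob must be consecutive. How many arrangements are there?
Treat the 4 as one block: (14-4+1)! × 4! = 39916800 × 24 = 958003200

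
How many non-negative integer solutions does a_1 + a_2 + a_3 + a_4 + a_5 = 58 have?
C(58+5-1, 5-1) = C(62, 4) = 557845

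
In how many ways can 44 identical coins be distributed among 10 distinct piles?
C(44+10-1, 10-1) = C(53, 9) = 4431613550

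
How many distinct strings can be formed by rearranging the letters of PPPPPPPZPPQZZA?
14! / (9! × 3! × 1! × 1!) = 40040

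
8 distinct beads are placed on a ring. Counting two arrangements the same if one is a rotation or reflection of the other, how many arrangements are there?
(8-1)!/2 = 5040/2 = 2520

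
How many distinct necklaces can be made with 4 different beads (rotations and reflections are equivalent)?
(4-1)!/2 = 6/2 = 3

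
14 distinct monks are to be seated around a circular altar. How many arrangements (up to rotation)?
Circular: fix one position, arrange the rest. (14-1)! = 6227020800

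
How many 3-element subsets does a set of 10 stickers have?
C(10,3) = 10!/(3!×7!) = 120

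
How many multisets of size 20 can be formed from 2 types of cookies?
C(20+2-1, 2-1) = C(21, 1) = 21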